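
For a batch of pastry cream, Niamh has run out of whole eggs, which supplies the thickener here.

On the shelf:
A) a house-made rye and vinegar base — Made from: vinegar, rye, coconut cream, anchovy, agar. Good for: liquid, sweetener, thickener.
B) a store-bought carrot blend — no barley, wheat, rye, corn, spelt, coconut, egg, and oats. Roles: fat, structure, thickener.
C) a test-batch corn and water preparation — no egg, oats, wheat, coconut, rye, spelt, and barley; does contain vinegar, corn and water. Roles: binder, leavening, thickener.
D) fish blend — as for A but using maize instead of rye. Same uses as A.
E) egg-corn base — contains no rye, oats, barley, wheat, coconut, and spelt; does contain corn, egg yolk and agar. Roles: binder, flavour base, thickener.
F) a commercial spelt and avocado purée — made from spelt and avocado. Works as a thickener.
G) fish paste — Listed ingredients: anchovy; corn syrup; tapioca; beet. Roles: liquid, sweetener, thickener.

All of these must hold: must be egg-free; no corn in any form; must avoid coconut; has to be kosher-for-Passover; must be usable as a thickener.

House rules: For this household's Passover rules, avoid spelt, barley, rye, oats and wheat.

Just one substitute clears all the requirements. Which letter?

A: has rye, so not kosher-for-Passover; has coconut cream, so not coconut-free — out
B: no coconut, no egg — OK
C: has corn, so not corn-free — no
D: has maize, so not corn-free; has coconut cream, so not coconut-free — reject
E: has corn, so not corn-free; has egg yolk, so not egg-free — reject
F: has spelt, so not kosher-for-Passover — no
G: has corn syrup, so not corn-free — reject

B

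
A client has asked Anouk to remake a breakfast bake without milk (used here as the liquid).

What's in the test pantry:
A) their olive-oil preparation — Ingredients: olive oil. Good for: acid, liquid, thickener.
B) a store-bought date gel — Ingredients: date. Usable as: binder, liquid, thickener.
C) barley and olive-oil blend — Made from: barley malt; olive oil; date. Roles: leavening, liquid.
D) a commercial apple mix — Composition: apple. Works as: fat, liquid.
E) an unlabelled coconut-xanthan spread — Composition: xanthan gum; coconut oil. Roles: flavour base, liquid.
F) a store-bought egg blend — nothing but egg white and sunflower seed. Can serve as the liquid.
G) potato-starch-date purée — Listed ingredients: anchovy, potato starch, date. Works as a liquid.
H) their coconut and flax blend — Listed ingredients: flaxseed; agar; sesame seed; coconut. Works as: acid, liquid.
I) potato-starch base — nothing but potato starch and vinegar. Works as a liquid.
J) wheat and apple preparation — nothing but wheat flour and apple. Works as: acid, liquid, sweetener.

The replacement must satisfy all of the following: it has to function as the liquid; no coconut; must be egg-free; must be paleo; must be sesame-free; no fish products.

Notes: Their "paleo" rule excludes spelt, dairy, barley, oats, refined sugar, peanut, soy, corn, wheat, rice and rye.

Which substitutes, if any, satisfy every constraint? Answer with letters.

A, B, D, I

A: works as a liquid, no coconut, no sesame — OK
B: every rule checks out — OK
C: has barley malt, so not paleo — no
D: works as a liquid, no egg, no coconut — OK
E: has coconut oil, so not coconut-free — reject
F: has egg white, so not egg-free — no
G: has anchovy, so not fish-free — out
H: has coconut, so not coconut-free; has sesame seed, so not sesame-free — out
I: paleo, no egg — valid
J: has wheat flour, so not paleo — no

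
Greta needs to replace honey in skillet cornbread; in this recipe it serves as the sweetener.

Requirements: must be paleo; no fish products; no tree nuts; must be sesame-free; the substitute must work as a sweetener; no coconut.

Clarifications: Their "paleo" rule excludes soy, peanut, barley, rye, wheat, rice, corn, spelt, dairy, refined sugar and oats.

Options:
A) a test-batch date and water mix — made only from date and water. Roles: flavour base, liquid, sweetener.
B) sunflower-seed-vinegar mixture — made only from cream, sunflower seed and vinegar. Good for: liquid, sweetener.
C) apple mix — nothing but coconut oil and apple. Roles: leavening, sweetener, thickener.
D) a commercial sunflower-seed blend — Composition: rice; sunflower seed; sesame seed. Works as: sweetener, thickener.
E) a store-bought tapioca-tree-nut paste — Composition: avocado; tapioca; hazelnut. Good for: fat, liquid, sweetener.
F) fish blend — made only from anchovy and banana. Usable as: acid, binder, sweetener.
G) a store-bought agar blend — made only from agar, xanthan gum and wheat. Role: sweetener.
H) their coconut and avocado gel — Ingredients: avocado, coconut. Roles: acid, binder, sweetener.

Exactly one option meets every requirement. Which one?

A

A: every rule checks out — OK
B: has cream, so not paleo — out
C: has coconut oil, so not coconut-free — no
D: has rice, so not paleo; has sesame seed, so not sesame-free — reject
E: has hazelnut, so not tree-nut-free — out
F: has anchovy, so not fish-free — out
G: has wheat, so not paleo — out
H: has coconut, so not coconut-free — out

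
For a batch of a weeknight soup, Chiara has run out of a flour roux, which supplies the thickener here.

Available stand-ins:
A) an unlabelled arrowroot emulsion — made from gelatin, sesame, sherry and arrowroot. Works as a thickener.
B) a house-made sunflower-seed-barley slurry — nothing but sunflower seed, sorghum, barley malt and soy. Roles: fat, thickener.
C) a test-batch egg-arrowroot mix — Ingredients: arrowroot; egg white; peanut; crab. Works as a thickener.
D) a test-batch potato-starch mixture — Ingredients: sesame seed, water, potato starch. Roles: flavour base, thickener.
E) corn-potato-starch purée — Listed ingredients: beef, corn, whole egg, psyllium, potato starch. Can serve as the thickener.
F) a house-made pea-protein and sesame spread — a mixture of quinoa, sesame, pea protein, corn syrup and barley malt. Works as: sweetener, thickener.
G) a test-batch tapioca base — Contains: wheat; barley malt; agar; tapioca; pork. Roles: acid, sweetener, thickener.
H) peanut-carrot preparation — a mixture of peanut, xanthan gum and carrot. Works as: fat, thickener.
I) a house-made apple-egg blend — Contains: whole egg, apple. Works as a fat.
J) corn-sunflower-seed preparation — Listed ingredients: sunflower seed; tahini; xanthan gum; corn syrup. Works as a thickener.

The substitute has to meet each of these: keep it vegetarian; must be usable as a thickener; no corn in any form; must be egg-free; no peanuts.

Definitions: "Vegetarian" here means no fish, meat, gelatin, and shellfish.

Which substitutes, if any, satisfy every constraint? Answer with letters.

A: has gelatin, so not vegetarian — reject
B: no peanut, no egg — OK
C: has crab, so not vegetarian; has peanut, so not peanut-free (and 1 more) — reject
D: all constraints satisfied — OK
E: has beef, so not vegetarian; has whole egg, so not egg-free (and 1 more) — no
F: has corn syrup, so not corn-free — no
G: has pork, so not vegetarian — reject
H: has peanut, so not peanut-free — no
I: not usable as a thickener; has whole egg, so not egg-free — reject
J: has corn syrup, so not corn-free — no

B, D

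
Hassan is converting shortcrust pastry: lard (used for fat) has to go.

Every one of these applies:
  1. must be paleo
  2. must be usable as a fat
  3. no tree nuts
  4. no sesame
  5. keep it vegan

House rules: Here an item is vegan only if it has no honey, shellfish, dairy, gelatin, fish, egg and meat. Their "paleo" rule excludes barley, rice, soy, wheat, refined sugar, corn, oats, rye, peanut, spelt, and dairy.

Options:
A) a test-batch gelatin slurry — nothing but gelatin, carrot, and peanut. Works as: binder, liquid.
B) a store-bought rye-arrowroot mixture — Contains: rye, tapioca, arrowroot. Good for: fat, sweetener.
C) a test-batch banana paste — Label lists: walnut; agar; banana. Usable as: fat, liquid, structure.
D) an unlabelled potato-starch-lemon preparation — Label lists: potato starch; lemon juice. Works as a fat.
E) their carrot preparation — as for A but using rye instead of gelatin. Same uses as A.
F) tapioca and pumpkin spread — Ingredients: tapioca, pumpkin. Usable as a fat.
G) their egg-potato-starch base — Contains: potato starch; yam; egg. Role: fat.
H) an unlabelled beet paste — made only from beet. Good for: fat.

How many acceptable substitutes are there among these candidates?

A: not usable as a fat; has gelatin, so not vegan (and 1 more) — no
B: has rye, so not paleo — out
C: has walnut, so not tree-nut-free — out
D: no tree nuts, no sesame — valid
E: not usable as a fat; has peanut, so not paleo — reject
F: all constraints satisfied — OK
G: has egg, so not vegan — reject
H: only beet; none excluded — OK

3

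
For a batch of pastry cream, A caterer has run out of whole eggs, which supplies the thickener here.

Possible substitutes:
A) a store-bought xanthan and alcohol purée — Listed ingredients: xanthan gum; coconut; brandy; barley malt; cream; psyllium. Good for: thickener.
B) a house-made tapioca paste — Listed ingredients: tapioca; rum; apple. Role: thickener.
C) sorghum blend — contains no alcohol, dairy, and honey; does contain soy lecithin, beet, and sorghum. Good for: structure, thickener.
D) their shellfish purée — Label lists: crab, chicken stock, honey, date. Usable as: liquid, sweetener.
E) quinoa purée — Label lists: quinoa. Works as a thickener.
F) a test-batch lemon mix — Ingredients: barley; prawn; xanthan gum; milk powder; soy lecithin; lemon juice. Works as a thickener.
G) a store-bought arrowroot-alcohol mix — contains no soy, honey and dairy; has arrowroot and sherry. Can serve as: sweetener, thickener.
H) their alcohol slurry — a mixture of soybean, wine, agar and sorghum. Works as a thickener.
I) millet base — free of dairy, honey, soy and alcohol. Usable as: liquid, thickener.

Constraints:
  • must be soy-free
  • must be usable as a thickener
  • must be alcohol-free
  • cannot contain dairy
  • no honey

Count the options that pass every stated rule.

2

A: has cream, so not dairy-free; has brandy, so not alcohol-free — no
B: has rum, so not alcohol-free — reject
C: has soy lecithin, so not soy-free — no
D: not usable as a thickener; has honey, so not honey-free — reject
E: no soy, no alcohol — keep
F: has milk powder, so not dairy-free; has soy lecithin, so not soy-free — reject
G: has sherry, so not alcohol-free — out
H: has wine, so not alcohol-free; has soybean, so not soy-free — out
I: every rule checks out — OK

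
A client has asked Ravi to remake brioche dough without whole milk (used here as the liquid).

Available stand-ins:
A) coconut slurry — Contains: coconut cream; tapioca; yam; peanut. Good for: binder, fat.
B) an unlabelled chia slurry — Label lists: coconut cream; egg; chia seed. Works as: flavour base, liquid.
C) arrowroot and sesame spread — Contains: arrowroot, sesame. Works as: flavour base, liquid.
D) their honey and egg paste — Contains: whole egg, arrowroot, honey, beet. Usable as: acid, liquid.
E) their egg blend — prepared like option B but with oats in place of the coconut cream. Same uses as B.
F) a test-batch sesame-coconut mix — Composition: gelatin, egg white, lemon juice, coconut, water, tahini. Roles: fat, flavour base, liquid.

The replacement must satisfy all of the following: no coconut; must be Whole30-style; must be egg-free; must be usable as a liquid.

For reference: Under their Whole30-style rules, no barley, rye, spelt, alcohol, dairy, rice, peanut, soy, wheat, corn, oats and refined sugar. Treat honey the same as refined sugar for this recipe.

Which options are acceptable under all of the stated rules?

C

A: not usable as a liquid; has peanut, so not Whole30-style (and 1 more) — out
B: has coconut cream, so not coconut-free; has egg, so not egg-free — reject
C: no coconut, no egg — OK
D: has honey, so not Whole30-style; has whole egg, so not egg-free — reject
E: has oats, so not Whole30-style; has egg, so not egg-free — reject
F: has coconut, so not coconut-free; has egg white, so not egg-free — out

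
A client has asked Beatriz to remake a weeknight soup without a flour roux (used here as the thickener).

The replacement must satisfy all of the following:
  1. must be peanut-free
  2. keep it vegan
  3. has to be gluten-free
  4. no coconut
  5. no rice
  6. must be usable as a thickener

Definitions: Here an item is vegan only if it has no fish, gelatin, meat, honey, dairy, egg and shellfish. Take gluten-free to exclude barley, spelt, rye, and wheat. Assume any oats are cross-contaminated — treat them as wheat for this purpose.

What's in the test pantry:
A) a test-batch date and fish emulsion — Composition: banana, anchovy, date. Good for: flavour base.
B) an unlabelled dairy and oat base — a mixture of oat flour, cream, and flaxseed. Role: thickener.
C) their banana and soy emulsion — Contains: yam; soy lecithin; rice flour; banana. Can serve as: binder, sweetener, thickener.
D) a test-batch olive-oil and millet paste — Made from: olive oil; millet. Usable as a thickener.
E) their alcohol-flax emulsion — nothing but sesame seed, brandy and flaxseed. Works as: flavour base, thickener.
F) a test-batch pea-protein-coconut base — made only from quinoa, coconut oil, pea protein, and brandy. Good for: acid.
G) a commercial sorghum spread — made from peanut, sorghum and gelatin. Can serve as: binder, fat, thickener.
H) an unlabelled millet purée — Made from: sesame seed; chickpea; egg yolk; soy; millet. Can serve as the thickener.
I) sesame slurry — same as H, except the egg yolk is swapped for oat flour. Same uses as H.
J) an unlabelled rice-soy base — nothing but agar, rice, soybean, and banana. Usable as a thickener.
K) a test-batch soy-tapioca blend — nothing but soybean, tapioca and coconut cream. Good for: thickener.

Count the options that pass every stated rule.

2

A: not usable as a thickener; has anchovy, so not vegan — reject
B: has cream, so not vegan; has oat flour, so not gluten-free — out
C: has rice flour, so not rice-free — no
D: only olive oil and millet; none excluded — OK
E: only brandy, sesame seed, and flaxseed; none excluded — keep
F: not usable as a thickener; has coconut oil, so not coconut-free — no
G: has gelatin, so not vegan; has peanut, so not peanut-free — reject
H: has egg yolk, so not vegan — reject
I: has oat flour, so not gluten-free — out
J: has rice, so not rice-free — no
K: has coconut cream, so not coconut-free — reject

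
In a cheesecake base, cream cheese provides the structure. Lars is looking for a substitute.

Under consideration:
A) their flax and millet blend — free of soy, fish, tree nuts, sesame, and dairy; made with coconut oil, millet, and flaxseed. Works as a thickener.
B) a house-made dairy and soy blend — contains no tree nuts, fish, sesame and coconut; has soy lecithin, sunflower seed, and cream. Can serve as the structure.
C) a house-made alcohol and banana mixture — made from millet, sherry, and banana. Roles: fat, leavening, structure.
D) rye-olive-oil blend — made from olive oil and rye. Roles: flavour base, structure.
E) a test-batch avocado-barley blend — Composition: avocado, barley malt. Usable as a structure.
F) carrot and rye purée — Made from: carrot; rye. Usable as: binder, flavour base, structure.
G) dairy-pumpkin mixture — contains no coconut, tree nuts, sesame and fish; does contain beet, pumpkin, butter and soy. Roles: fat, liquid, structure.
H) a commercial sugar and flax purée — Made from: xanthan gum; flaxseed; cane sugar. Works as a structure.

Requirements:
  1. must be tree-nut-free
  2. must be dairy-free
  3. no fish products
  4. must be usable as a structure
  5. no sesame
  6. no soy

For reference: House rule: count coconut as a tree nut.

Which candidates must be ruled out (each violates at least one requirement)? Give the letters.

A: not usable as a structure; has coconut oil, so not tree-nut-free — out
B: has soy lecithin, so not soy-free; has cream, so not dairy-free — no
C: no fish, tree-nut-free — keep
D: works as a structure, no dairy, no soy — OK
E: only barley malt and avocado; none excluded — OK
F: no sesame, tree-nut-free — keep
G: has soy, so not soy-free; has butter, so not dairy-free — no
H: all constraints satisfied — OK

A, B, G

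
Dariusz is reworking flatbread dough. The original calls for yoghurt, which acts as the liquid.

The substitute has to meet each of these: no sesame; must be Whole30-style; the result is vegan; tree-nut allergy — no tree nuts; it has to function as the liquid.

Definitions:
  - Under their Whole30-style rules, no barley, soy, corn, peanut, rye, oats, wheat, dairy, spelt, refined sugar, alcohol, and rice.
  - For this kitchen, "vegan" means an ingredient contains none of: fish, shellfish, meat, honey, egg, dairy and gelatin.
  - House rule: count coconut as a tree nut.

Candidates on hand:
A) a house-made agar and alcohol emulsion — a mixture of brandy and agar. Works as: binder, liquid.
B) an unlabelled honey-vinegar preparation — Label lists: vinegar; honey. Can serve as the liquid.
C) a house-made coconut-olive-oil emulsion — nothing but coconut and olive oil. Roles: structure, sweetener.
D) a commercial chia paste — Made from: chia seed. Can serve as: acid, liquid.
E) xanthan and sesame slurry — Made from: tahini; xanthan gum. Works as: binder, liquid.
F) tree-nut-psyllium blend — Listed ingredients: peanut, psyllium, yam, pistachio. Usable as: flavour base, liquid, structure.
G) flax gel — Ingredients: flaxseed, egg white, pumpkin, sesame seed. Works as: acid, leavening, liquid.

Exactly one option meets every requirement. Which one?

A: has brandy, so not Whole30-style — reject
B: has honey, so not vegan — no
C: not usable as a liquid; has coconut, so not tree-nut-free — no
D: all constraints satisfied — keep
E: has tahini, so not sesame-free — reject
F: has peanut, so not Whole30-style; has pistachio, so not tree-nut-free — out
G: has egg white, so not vegan; has sesame seed, so not sesame-free — out

D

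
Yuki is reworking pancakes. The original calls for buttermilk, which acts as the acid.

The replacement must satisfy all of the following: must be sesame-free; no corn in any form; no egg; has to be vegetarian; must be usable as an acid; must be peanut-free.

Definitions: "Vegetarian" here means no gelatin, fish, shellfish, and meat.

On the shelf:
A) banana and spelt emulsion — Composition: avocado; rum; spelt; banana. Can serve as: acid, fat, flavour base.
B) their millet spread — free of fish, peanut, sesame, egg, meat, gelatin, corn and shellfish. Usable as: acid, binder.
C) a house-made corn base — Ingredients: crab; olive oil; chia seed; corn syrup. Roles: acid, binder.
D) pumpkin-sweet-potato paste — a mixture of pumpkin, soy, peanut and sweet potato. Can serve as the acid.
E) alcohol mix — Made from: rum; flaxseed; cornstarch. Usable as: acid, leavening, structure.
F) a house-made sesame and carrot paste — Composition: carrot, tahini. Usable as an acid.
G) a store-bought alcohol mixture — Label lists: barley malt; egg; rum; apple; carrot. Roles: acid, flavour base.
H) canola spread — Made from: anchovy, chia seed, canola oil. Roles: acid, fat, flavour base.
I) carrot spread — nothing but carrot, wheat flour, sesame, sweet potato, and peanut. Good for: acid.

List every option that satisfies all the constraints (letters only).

A, B

A: no peanut, no corn — OK
B: works as an acid, no corn, no egg — OK
C: has crab, so not vegetarian; has corn syrup, so not corn-free — no
D: has peanut, so not peanut-free — out
E: has cornstarch, so not corn-free — no
F: has tahini, so not sesame-free — no
G: has egg, so not egg-free — reject
H: has anchovy, so not vegetarian — reject
I: has peanut, so not peanut-free; has sesame, so not sesame-free — reject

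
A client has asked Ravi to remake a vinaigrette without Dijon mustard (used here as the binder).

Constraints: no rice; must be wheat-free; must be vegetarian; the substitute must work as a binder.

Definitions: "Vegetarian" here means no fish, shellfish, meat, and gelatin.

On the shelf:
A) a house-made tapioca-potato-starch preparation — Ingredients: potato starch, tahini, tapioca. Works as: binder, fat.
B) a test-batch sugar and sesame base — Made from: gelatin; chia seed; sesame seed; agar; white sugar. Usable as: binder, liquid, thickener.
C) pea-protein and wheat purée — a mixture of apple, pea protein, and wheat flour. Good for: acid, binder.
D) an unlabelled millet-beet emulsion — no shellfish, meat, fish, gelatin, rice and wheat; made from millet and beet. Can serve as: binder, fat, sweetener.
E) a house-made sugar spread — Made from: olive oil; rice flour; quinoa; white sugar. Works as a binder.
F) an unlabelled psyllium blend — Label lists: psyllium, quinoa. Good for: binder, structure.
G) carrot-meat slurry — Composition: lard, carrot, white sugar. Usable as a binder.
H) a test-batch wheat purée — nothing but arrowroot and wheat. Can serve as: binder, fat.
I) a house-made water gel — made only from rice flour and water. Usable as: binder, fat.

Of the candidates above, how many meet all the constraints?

A: no rice, no wheat — OK
B: has gelatin, so not vegetarian — no
C: has wheat flour, so not wheat-free — out
D: works as a binder, vegetarian, no wheat — valid
E: has rice flour, so not rice-free — no
F: nothing on the exclusion list — OK
G: has lard, so not vegetarian — out
H: has wheat, so not wheat-free — no
I: has rice flour, so not rice-free — out

3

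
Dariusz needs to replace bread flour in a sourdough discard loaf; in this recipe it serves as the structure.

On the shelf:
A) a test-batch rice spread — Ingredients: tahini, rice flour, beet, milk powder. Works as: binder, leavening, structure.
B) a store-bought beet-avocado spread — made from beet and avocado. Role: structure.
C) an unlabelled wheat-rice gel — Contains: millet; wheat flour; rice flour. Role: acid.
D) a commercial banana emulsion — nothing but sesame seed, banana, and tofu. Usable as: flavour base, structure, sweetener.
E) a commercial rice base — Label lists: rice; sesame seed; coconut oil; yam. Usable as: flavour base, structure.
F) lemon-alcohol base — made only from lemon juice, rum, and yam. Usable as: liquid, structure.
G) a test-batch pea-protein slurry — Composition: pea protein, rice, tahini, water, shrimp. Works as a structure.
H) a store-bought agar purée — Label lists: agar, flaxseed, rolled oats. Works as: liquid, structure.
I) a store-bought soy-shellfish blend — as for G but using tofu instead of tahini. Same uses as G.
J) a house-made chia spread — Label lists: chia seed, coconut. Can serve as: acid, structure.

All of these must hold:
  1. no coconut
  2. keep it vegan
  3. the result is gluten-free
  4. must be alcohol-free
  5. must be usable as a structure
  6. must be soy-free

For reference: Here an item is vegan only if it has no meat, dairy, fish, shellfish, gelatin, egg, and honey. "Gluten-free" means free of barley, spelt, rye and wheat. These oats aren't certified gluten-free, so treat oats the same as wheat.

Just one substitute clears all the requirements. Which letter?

A: has milk powder, so not vegan — out
B: works as a structure, gluten-free, no alcohol — valid
C: not usable as a structure; has wheat flour, so not gluten-free — reject
D: has tofu, so not soy-free — out
E: has coconut oil, so not coconut-free — out
F: has rum, so not alcohol-free — reject
G: has shrimp, so not vegan — out
H: has rolled oats, so not gluten-free — no
I: has shrimp, so not vegan; has tofu, so not soy-free — reject
J: has coconut, so not coconut-free — out

B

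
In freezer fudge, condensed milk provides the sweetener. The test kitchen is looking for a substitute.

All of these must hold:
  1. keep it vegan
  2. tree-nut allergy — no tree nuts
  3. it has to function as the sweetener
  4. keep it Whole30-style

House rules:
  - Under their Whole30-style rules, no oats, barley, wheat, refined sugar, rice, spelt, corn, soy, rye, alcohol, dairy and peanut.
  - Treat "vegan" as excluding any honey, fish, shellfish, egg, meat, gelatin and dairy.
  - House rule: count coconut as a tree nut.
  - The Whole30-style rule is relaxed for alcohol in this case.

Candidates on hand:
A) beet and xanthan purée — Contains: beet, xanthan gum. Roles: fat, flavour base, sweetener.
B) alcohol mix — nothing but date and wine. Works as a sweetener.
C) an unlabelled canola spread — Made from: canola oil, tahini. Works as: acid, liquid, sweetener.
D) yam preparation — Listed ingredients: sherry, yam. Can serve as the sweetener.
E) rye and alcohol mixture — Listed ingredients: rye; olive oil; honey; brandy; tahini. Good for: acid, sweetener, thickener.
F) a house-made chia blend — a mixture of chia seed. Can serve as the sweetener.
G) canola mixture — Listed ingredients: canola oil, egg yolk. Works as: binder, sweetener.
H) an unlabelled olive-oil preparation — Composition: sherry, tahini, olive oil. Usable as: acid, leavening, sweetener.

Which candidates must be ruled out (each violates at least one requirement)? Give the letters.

A: works as a sweetener, Whole30-style, tree-nut-free — valid
B: alcohol is permitted under the Whole30-style carve-out; nothing else excluded — OK
C: only tahini and canola oil; none excluded — keep
D: alcohol is permitted under the Whole30-style carve-out; nothing else excluded — valid
E: has rye, so not Whole30-style; has honey, so not vegan — out
F: only chia seed; none excluded — keep
G: has egg yolk, so not vegan — reject
H: alcohol is permitted under the Whole30-style carve-out; nothing else excluded — valid

E, G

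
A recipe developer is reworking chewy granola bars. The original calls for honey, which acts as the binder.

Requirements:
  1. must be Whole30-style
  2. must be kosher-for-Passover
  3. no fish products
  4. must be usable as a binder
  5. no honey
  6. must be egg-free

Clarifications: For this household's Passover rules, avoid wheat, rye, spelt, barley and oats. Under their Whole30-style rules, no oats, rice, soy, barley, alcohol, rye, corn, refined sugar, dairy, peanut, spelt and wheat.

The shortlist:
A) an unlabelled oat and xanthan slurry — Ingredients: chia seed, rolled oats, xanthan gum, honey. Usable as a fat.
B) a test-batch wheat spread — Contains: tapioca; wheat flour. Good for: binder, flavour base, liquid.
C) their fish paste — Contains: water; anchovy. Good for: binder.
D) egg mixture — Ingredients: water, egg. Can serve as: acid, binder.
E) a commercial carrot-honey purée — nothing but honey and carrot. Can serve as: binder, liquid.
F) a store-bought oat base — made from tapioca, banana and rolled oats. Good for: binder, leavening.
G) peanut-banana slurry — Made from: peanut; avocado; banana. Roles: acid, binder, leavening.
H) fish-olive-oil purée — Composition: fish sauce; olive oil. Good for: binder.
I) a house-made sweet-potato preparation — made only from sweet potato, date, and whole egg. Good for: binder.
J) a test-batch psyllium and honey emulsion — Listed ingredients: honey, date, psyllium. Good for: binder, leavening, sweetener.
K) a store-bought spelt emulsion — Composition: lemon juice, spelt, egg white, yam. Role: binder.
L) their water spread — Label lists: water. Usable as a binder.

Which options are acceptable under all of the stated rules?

L

A: not usable as a binder; has rolled oats, so not kosher-for-Passover (and 2 more) — reject
B: has wheat flour, so not kosher-for-Passover; has wheat flour, so not Whole30-style — no
C: has anchovy, so not fish-free — no
D: has egg, so not egg-free — no
E: has honey, so not honey-free — no
F: has rolled oats, so not kosher-for-Passover; has rolled oats, so not Whole30-style — reject
G: has peanut, so not Whole30-style — reject
H: has fish sauce, so not fish-free — out
I: has whole egg, so not egg-free — reject
J: has honey, so not honey-free — reject
K: has spelt, so not kosher-for-Passover; has spelt, so not Whole30-style (and 1 more) — no
L: works as a binder, Whole30-style, no honey — valid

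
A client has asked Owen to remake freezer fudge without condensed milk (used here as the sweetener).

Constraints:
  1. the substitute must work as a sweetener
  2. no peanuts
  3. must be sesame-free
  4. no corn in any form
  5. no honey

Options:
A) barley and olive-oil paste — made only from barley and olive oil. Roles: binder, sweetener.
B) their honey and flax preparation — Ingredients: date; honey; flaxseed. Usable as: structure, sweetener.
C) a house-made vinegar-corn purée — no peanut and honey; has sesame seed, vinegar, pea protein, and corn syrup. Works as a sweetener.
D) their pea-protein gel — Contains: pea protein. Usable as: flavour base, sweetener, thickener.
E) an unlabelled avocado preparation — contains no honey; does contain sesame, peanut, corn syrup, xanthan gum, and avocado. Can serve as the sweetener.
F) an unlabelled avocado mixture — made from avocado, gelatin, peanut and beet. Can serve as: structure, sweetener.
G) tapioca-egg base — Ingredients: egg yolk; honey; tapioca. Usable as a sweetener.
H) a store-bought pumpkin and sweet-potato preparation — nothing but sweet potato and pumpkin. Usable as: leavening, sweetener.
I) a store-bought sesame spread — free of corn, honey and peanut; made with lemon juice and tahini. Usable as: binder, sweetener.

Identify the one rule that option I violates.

sesame-free

usable as a sweetener: satisfied
honey-free: satisfied
sesame-free: has tahini — fails
corn-free: satisfied
peanut-free: satisfied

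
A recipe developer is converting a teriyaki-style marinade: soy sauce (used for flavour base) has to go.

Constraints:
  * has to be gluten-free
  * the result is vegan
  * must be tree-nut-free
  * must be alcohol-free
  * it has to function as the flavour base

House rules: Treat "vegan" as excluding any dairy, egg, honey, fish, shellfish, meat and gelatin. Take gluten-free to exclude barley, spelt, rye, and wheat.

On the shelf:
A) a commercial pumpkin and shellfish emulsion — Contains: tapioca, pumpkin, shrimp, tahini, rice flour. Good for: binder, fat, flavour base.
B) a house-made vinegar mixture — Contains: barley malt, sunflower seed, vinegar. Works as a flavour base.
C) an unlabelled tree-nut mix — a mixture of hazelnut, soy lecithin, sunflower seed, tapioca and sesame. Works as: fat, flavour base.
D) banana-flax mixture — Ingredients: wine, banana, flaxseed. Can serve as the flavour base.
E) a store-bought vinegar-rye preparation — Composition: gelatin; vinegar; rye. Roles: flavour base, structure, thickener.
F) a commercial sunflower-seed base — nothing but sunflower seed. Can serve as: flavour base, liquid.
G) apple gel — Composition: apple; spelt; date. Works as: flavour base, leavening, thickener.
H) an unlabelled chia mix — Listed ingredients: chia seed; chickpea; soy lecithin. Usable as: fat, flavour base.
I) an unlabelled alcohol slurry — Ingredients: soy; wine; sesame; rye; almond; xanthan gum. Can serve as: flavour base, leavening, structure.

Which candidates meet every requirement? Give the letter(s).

F, H

A: has shrimp, so not vegan — out
B: has barley malt, so not gluten-free — out
C: has hazelnut, so not tree-nut-free — reject
D: has wine, so not alcohol-free — out
E: has gelatin, so not vegan; has rye, so not gluten-free — no
F: only sunflower seed; none excluded — valid
G: has spelt, so not gluten-free — reject
H: only soy lecithin, chickpea, and chia seed; none excluded — valid
I: has rye, so not gluten-free; has almond, so not tree-nut-free (and 1 more) — reject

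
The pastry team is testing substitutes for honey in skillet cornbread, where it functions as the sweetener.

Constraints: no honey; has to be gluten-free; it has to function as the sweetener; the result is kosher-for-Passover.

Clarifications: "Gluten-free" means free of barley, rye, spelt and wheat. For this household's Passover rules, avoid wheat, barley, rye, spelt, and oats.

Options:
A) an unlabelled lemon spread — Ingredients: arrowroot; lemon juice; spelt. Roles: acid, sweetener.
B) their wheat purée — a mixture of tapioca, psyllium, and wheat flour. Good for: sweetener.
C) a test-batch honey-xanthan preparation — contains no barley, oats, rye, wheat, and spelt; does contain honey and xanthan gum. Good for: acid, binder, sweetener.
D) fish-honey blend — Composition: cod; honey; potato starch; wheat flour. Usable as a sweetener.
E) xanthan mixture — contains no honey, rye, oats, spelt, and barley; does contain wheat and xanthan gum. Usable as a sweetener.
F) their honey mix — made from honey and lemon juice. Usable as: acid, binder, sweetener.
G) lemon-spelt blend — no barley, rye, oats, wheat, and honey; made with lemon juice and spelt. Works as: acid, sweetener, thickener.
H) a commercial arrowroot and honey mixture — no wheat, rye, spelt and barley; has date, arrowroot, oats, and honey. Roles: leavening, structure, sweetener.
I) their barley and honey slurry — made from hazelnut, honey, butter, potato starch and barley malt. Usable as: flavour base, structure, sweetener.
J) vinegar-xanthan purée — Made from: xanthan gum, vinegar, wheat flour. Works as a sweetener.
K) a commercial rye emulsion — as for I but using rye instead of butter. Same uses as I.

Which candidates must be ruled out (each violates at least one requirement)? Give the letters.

A, B, C, D, E, F, G, H, I, J, K

A: has spelt, so not gluten-free; has spelt, so not kosher-for-Passover — reject
B: has wheat flour, so not gluten-free; has wheat flour, so not kosher-for-Passover — out
C: has honey, so not honey-free — no
D: has wheat flour, so not gluten-free; has wheat flour, so not kosher-for-Passover (and 1 more) — no
E: has wheat, so not gluten-free; has wheat, so not kosher-for-Passover — no
F: has honey, so not honey-free — no
G: has spelt, so not gluten-free; has spelt, so not kosher-for-Passover — out
H: has oats, so not kosher-for-Passover; has honey, so not honey-free — no
I: has barley malt, so not gluten-free; has barley malt, so not kosher-for-Passover (and 1 more) — reject
J: has wheat flour, so not gluten-free; has wheat flour, so not kosher-for-Passover — out
K: has barley malt, so not gluten-free; has barley malt, so not kosher-for-Passover (and 1 more) — no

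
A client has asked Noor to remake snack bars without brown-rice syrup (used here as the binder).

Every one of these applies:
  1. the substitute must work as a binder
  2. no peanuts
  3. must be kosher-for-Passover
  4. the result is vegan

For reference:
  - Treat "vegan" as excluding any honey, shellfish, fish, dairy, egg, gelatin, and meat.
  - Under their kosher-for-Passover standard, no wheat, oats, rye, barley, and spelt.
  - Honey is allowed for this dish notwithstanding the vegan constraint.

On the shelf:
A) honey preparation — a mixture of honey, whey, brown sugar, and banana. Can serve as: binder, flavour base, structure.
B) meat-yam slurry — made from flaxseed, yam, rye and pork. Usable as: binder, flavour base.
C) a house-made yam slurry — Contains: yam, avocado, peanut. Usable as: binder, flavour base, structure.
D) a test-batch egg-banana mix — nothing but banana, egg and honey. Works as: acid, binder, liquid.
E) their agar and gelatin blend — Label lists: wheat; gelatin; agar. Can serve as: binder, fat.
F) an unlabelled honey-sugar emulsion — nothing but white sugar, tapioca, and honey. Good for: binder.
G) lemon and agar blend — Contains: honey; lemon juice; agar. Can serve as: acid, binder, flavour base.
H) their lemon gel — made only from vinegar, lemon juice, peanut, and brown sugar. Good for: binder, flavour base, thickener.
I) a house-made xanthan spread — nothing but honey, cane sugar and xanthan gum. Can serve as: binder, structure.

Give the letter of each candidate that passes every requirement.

A: has whey, so not vegan — no
B: has pork, so not vegan; has rye, so not kosher-for-Passover — reject
C: has peanut, so not peanut-free — out
D: has egg, so not vegan — no
E: has gelatin, so not vegan; has wheat, so not kosher-for-Passover — out
F: honey is permitted under the vegan carve-out; nothing else excluded — OK
G: honey is permitted under the vegan carve-out; nothing else excluded — OK
H: has peanut, so not peanut-free — no
I: honey is permitted under the vegan carve-out; nothing else excluded — OK

F, G, I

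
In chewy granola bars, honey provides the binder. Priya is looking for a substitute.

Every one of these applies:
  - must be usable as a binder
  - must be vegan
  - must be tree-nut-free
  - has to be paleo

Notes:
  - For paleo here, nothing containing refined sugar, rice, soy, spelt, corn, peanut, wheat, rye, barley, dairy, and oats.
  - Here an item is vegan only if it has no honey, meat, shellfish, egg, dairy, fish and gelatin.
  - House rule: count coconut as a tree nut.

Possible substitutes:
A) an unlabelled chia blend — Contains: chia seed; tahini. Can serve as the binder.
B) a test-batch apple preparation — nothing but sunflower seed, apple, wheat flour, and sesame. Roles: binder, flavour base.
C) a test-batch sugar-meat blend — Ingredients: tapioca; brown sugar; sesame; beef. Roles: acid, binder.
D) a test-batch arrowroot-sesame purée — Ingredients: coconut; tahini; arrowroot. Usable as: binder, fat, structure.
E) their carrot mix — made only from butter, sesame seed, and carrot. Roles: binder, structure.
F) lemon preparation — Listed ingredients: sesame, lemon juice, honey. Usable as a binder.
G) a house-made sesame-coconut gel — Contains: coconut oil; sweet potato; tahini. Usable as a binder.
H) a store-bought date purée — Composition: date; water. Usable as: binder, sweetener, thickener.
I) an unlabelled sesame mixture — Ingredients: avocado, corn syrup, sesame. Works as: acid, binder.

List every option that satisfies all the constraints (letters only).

A, H

A: only tahini and chia seed; none excluded — valid
B: has wheat flour, so not paleo — out
C: has brown sugar, so not paleo; has beef, so not vegan — out
D: has coconut, so not tree-nut-free — out
E: has butter, so not paleo; has butter, so not vegan — reject
F: has honey, so not vegan — out
G: has coconut oil, so not tree-nut-free — no
H: paleo, vegan — keep
I: has corn syrup, so not paleo — reject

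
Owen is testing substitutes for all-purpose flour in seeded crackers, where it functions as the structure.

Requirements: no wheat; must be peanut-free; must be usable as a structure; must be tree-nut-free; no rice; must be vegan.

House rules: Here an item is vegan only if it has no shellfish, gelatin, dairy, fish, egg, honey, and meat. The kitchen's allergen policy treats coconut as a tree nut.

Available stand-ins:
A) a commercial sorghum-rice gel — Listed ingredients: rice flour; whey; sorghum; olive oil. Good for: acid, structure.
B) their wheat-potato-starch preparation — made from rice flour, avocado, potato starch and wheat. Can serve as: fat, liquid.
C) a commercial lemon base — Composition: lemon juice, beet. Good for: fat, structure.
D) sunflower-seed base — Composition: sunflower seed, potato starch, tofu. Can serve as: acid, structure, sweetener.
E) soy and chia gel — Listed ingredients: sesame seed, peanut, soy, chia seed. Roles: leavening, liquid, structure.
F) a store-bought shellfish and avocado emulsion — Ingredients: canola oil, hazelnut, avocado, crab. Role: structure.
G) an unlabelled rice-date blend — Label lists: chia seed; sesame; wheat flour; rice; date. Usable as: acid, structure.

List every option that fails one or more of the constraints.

A, B, E, F, G

A: has whey, so not vegan; has rice flour, so not rice-free — reject
B: not usable as a structure; has rice flour, so not rice-free (and 1 more) — out
C: works as a structure, vegan, no rice — valid
D: all constraints satisfied — valid
E: has peanut, so not peanut-free — reject
F: has crab, so not vegan; has hazelnut, so not tree-nut-free — out
G: has rice, so not rice-free; has wheat flour, so not wheat-free — reject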